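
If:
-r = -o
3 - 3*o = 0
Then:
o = 1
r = 1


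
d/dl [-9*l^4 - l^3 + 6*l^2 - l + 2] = -36*l^3 - 3*l^2 + 12*l - 1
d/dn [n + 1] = 1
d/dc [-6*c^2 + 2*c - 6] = 2 - 12*c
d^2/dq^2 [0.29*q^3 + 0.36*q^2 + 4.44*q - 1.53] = 1.74*q + 0.72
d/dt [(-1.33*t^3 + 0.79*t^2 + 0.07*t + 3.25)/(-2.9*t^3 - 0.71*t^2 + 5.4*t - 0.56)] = (3.2353*t^4 - 13.958*t^3 + 34.8251*t^2 + 3.7302*t - 17.5892)/(8.41*t^6 + 4.118*t^5 - 30.8159*t^4 - 4.42*t^3 + 29.9552*t^2 - 6.048*t + 0.3136)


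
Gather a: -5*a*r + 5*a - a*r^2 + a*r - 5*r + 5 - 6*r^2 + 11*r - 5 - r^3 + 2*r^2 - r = a*(-r^2 - 4*r + 5) - r^3 - 4*r^2 + 5*r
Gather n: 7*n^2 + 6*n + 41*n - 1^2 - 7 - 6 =7*n^2 + 47*n - 14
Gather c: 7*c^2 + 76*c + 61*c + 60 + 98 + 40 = 7*c^2 + 137*c + 198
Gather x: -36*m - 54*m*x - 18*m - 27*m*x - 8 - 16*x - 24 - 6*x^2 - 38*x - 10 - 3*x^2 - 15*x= -54*m - 9*x^2 + x*(-81*m - 69) - 42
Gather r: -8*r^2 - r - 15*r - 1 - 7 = -8*r^2 - 16*r - 8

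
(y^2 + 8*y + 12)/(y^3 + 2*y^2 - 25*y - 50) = (y + 6)/(y^2 - 25)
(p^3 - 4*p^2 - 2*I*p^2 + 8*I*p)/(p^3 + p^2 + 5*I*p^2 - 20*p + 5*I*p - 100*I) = p*(p - 2*I)/(p^2 + 5*p*(1 + I) + 25*I)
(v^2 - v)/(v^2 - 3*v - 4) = v*(1 - v)/(-v^2 + 3*v + 4)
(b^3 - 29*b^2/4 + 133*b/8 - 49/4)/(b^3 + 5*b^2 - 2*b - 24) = (8*b^2 - 42*b + 49)/(8*(b^2 + 7*b + 12))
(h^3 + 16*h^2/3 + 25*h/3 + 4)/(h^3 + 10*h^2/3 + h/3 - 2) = (3*h + 4)/(3*h - 2)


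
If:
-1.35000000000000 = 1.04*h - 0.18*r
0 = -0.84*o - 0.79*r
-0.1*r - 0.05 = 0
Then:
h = -1.38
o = 0.47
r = -0.50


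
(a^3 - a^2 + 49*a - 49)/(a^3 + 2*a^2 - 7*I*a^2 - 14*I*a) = (a^2 + a*(-1 + 7*I) - 7*I)/(a*(a + 2))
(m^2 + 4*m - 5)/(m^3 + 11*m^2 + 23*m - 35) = 1/(m + 7)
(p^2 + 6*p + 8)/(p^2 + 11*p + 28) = (p + 2)/(p + 7)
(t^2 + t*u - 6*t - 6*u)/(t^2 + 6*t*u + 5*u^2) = (t - 6)/(t + 5*u)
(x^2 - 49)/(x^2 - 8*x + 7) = (x + 7)/(x - 1)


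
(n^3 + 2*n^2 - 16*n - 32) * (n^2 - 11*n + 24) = n^5 - 9*n^4 - 14*n^3 + 192*n^2 - 32*n - 768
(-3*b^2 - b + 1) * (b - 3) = -3*b^3 + 8*b^2 + 4*b - 3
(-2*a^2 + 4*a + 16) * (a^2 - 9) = -2*a^4 + 4*a^3 + 34*a^2 - 36*a - 144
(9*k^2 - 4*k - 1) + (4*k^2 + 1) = 13*k^2 - 4*k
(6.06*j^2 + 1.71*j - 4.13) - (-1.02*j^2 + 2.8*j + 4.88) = 7.08*j^2 - 1.09*j - 9.01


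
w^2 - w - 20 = (w - 5)*(w + 4)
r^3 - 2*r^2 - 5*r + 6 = (r - 3)*(r - 1)*(r + 2)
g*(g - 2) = g^2 - 2*g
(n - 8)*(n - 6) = n^2 - 14*n + 48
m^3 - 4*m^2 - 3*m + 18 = (m - 3)^2*(m + 2)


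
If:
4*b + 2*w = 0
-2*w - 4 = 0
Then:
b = 1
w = -2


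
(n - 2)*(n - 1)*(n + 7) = n^3 + 4*n^2 - 19*n + 14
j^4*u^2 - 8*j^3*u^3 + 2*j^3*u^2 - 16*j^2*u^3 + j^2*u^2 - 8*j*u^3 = j*(j - 8*u)*(j*u + u)^2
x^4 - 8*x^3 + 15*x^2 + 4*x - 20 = (x - 5)*(x - 2)^2*(x + 1)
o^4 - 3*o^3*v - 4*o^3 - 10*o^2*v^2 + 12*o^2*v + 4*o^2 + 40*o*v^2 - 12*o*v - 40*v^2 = (o - 2)^2*(o - 5*v)*(o + 2*v)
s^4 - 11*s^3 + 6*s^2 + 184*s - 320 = (s - 8)*(s - 5)*(s - 2)*(s + 4)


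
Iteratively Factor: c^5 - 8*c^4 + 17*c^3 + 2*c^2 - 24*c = (c - 3)*(c^4 - 5*c^3 + 2*c^2 + 8*c) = (c - 4)*(c - 3)*(c^3 - c^2 - 2*c) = c*(c - 4)*(c - 3)*(c^2 - c - 2) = c*(c - 4)*(c - 3)*(c - 2)*(c + 1)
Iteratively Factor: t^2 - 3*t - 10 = (t + 2)*(t - 5)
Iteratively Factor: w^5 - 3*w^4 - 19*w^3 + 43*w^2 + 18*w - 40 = (w - 1)*(w^4 - 2*w^3 - 21*w^2 + 22*w + 40) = (w - 2)*(w - 1)*(w^3 - 21*w - 20) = (w - 2)*(w - 1)*(w + 4)*(w^2 - 4*w - 5) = (w - 2)*(w - 1)*(w + 1)*(w + 4)*(w - 5)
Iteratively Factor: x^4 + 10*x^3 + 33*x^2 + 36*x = (x + 3)*(x^3 + 7*x^2 + 12*x) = x*(x + 3)*(x^2 + 7*x + 12) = x*(x + 3)*(x + 4)*(x + 3)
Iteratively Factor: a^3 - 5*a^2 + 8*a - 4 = (a - 1)*(a^2 - 4*a + 4) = (a - 2)*(a - 1)*(a - 2)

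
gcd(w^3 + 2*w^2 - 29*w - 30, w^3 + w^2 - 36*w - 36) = w^2 + 7*w + 6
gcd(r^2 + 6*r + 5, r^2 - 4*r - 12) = 1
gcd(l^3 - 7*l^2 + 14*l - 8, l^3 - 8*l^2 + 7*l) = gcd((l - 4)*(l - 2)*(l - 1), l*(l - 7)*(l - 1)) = l - 1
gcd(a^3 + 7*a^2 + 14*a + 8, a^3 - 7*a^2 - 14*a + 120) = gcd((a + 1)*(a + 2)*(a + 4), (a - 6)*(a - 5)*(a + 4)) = a + 4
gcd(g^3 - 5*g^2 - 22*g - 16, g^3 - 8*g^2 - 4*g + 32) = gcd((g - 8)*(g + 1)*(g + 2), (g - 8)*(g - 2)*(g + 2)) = g^2 - 6*g - 16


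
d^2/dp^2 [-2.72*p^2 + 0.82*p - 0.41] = -5.44000000000000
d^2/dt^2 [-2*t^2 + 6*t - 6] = -4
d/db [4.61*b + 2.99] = 4.61000000000000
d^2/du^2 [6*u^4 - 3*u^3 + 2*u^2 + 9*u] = 72*u^2 - 18*u + 4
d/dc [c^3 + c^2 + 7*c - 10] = 3*c^2 + 2*c + 7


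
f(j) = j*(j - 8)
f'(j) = 2*j - 8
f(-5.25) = 69.56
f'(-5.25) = -18.50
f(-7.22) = 109.89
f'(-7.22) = -22.44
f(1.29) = -8.66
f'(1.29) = -5.42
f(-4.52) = 56.59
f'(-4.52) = -17.04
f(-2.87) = 31.20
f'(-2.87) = -13.74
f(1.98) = -11.92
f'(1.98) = -4.04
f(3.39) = -15.63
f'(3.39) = -1.22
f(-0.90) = 8.01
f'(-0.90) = -9.80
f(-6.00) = 84.00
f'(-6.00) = -20.00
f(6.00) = -12.00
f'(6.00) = 4.00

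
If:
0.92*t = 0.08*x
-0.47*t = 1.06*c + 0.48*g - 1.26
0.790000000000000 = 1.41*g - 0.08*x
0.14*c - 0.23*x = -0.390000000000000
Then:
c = 0.79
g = 0.68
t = 0.19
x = 2.18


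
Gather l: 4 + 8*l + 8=8*l + 12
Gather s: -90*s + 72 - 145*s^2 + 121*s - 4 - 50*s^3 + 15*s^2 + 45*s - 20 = -50*s^3 - 130*s^2 + 76*s + 48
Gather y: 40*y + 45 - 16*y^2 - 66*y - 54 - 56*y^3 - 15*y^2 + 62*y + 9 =-56*y^3 - 31*y^2 + 36*y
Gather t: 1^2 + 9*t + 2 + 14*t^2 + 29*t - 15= 14*t^2 + 38*t - 12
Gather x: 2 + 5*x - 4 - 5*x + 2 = 0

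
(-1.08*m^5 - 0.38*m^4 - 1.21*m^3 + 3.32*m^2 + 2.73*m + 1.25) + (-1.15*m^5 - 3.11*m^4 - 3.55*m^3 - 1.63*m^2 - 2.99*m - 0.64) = -2.23*m^5 - 3.49*m^4 - 4.76*m^3 + 1.69*m^2 - 0.26*m + 0.61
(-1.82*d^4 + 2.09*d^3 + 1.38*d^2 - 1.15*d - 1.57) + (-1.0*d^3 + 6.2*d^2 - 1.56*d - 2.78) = -1.82*d^4 + 1.09*d^3 + 7.58*d^2 - 2.71*d - 4.35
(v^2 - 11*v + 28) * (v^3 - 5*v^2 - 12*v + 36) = v^5 - 16*v^4 + 71*v^3 + 28*v^2 - 732*v + 1008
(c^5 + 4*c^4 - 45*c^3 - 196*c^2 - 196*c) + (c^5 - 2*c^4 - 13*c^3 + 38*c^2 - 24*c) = 2*c^5 + 2*c^4 - 58*c^3 - 158*c^2 - 220*c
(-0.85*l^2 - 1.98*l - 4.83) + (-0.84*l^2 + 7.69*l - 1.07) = -1.69*l^2 + 5.71*l - 5.9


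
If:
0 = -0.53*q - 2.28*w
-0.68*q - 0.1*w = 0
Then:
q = 0.00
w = 0.00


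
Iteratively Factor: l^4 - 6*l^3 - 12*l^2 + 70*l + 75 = (l + 1)*(l^3 - 7*l^2 - 5*l + 75) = (l - 5)*(l + 1)*(l^2 - 2*l - 15) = (l - 5)*(l + 1)*(l + 3)*(l - 5)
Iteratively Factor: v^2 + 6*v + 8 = (v + 4)*(v + 2)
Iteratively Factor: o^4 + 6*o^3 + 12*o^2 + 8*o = (o)*(o^3 + 6*o^2 + 12*o + 8) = o*(o + 2)*(o^2 + 4*o + 4) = o*(o + 2)^2*(o + 2)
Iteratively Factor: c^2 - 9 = (c + 3)*(c - 3)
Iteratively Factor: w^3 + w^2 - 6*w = (w)*(w^2 + w - 6) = w*(w + 3)*(w - 2)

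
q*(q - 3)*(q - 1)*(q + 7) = q^4 + 3*q^3 - 25*q^2 + 21*q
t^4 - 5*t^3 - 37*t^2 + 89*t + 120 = (t - 8)*(t - 3)*(t + 1)*(t + 5)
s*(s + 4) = s^2 + 4*s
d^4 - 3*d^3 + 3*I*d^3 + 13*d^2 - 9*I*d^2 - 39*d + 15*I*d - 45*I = (d - 3)*(d - 3*I)*(d + I)*(d + 5*I)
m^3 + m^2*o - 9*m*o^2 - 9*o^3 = (m - 3*o)*(m + o)*(m + 3*o)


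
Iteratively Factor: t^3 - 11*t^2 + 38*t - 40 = (t - 2)*(t^2 - 9*t + 20) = (t - 5)*(t - 2)*(t - 4)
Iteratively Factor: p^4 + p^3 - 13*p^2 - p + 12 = (p - 1)*(p^3 + 2*p^2 - 11*p - 12) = (p - 3)*(p - 1)*(p^2 + 5*p + 4) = (p - 3)*(p - 1)*(p + 4)*(p + 1)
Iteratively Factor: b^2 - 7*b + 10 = (b - 2)*(b - 5)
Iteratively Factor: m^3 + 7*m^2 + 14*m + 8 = (m + 4)*(m^2 + 3*m + 2) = (m + 2)*(m + 4)*(m + 1)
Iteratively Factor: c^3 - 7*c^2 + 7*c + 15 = (c - 5)*(c^2 - 2*c - 3) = (c - 5)*(c - 3)*(c + 1)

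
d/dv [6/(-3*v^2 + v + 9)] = 6*(6*v - 1)/(-3*v^2 + v + 9)^2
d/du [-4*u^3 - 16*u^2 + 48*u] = -12*u^2 - 32*u + 48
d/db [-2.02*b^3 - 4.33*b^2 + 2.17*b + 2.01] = -6.06*b^2 - 8.66*b + 2.17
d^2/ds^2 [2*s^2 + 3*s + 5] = 4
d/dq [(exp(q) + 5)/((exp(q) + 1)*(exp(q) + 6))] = (-exp(2*q) - 10*exp(q) - 29)*exp(q)/(exp(4*q) + 14*exp(3*q) + 61*exp(2*q) + 84*exp(q) + 36)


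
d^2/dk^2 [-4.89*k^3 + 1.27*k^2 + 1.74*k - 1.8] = 2.54 - 29.34*k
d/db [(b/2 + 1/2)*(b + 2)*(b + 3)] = 3*b^2/2 + 6*b + 11/2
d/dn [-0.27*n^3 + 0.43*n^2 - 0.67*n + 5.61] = -0.81*n^2 + 0.86*n - 0.67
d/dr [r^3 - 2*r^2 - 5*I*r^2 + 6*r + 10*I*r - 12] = 3*r^2 - 4*r - 10*I*r + 6 + 10*I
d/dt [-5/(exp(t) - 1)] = 5/(4*sinh(t/2)^2)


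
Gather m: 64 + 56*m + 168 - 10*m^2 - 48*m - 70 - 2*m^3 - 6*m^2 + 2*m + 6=-2*m^3 - 16*m^2 + 10*m + 168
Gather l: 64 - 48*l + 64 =128 - 48*l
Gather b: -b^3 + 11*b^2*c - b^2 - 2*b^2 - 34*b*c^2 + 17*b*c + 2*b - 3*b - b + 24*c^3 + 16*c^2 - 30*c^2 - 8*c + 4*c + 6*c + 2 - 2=-b^3 + b^2*(11*c - 3) + b*(-34*c^2 + 17*c - 2) + 24*c^3 - 14*c^2 + 2*c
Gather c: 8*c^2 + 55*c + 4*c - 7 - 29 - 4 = 8*c^2 + 59*c - 40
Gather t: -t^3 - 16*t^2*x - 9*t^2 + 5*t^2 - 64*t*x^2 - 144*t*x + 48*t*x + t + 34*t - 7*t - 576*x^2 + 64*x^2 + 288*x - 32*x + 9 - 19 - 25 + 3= -t^3 + t^2*(-16*x - 4) + t*(-64*x^2 - 96*x + 28) - 512*x^2 + 256*x - 32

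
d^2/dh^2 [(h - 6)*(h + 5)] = 2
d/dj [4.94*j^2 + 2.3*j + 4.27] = 9.88*j + 2.3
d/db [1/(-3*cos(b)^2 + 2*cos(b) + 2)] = 2*(1 - 3*cos(b))*sin(b)/(-3*cos(b)^2 + 2*cos(b) + 2)^2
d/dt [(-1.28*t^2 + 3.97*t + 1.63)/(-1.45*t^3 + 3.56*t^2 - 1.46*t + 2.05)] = (-1.856*t^4 + 11.513*t^3 - 5.1739*t^2 - 16.8536*t + 10.5183)/(2.1025*t^6 - 10.324*t^5 + 16.9076*t^4 - 16.3402*t^3 + 16.7276*t^2 - 5.986*t + 4.2025)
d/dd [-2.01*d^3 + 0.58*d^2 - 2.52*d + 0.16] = -6.03*d^2 + 1.16*d - 2.52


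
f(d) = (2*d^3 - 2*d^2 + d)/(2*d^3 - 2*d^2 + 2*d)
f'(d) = (-6*d^2 + 4*d - 2)*(2*d^3 - 2*d^2 + d)/(2*d^3 - 2*d^2 + 2*d)^2 + (6*d^2 - 4*d + 1)/(2*d^3 - 2*d^2 + 2*d) = (d - 1/2)/(d^4 - 2*d^3 + 3*d^2 - 2*d + 1)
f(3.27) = 0.94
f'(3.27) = 0.04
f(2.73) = 0.91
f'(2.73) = 0.07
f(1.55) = 0.73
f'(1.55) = 0.31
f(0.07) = 0.47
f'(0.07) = -0.49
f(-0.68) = 0.77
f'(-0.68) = -0.26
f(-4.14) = 0.98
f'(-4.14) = -0.01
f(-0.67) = 0.76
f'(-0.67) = -0.26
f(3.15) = 0.94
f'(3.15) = 0.04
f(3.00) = 0.93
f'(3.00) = 0.05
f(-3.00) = 0.96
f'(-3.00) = -0.02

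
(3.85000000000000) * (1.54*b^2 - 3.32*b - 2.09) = 5.929*b^2 - 12.782*b - 8.0465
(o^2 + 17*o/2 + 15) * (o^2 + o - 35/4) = o^4 + 19*o^3/2 + 59*o^2/4 - 475*o/8 - 525/4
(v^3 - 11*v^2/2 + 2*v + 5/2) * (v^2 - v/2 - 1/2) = v^5 - 6*v^4 + 17*v^3/4 + 17*v^2/4 - 9*v/4 - 5/4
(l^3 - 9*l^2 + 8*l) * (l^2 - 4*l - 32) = l^5 - 13*l^4 + 12*l^3 + 256*l^2 - 256*l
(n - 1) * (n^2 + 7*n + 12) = n^3 + 6*n^2 + 5*n - 12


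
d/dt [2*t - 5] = 2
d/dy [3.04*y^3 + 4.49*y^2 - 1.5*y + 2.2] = 9.12*y^2 + 8.98*y - 1.5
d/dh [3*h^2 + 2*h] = 6*h + 2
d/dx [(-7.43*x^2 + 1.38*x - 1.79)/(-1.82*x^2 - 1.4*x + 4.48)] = (12.9136*x^2 - 73.0884*x + 3.6764)/(3.3124*x^4 + 5.096*x^3 - 14.3472*x^2 - 12.544*x + 20.0704)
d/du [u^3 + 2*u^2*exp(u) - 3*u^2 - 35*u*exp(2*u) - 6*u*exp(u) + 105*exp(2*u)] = 2*u^2*exp(u) + 3*u^2 - 70*u*exp(2*u) - 2*u*exp(u) - 6*u + 175*exp(2*u) - 6*exp(u)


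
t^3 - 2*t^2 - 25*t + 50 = (t - 5)*(t - 2)*(t + 5)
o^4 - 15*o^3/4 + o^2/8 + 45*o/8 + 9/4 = (o - 3)*(o - 2)*(o + 1/2)*(o + 3/4)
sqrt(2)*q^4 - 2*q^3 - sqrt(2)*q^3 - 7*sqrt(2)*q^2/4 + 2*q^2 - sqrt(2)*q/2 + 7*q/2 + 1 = (q - 2)*(q + 1/2)*(q - sqrt(2))*(sqrt(2)*q + sqrt(2)/2)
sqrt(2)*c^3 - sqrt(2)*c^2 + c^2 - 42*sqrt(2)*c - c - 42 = (c - 7)*(c + 6)*(sqrt(2)*c + 1)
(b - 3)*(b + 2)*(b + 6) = b^3 + 5*b^2 - 12*b - 36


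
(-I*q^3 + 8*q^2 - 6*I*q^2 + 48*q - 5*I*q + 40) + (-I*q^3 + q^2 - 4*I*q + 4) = -2*I*q^3 + 9*q^2 - 6*I*q^2 + 48*q - 9*I*q + 44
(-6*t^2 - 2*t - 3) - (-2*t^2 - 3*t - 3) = -4*t^2 + t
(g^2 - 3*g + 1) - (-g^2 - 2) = 2*g^2 - 3*g + 3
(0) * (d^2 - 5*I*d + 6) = 0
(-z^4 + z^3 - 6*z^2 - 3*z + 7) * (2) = -2*z^4 + 2*z^3 - 12*z^2 - 6*z + 14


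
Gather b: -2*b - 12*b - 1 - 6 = -14*b - 7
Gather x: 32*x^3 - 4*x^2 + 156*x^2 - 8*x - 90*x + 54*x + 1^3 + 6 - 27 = 32*x^3 + 152*x^2 - 44*x - 20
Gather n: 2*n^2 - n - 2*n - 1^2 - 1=2*n^2 - 3*n - 2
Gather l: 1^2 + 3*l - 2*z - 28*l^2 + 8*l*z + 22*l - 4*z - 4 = -28*l^2 + l*(8*z + 25) - 6*z - 3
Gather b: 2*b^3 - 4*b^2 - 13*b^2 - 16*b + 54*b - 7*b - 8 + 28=2*b^3 - 17*b^2 + 31*b + 20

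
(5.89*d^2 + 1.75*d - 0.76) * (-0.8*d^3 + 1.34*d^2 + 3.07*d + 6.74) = -4.712*d^5 + 6.4926*d^4 + 21.0353*d^3 + 44.0527*d^2 + 9.4618*d - 5.1224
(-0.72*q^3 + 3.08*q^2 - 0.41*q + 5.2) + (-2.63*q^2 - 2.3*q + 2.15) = -0.72*q^3 + 0.45*q^2 - 2.71*q + 7.35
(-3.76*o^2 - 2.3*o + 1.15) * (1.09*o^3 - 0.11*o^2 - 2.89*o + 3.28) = -4.0984*o^5 - 2.0934*o^4 + 12.3729*o^3 - 5.8123*o^2 - 10.8675*o + 3.772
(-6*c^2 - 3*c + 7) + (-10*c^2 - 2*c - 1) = -16*c^2 - 5*c + 6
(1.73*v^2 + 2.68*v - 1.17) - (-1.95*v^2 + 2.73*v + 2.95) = 3.68*v^2 - 0.0499999999999998*v - 4.12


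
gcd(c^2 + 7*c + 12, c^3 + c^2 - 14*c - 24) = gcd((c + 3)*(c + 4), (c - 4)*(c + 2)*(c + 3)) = c + 3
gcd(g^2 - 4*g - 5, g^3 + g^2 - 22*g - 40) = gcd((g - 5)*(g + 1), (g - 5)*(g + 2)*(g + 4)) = g - 5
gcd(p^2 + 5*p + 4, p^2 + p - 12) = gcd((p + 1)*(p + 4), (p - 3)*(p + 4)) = p + 4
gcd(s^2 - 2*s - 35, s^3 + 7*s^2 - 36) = 1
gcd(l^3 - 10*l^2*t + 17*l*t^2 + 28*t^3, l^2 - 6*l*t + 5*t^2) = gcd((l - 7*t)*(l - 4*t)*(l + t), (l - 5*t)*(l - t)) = 1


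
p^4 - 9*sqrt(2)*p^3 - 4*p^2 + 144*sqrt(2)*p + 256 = (p - 8*sqrt(2))*(p - 4*sqrt(2))*(p + sqrt(2))*(p + 2*sqrt(2))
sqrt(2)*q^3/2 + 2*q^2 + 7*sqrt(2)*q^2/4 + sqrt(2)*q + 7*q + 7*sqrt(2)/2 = (q + 7/2)*(q + sqrt(2))*(sqrt(2)*q/2 + 1)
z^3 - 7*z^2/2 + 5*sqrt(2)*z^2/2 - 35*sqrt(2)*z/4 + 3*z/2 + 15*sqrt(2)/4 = (z - 3)*(z - 1/2)*(z + 5*sqrt(2)/2)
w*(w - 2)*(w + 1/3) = w^3 - 5*w^2/3 - 2*w/3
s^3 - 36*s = s*(s - 6)*(s + 6)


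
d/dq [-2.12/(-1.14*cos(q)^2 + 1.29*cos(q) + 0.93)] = (4.8336*cos(q) - 2.7348)*sin(q)/(-1.14*cos(q)^2 + 1.29*cos(q) + 0.93)^2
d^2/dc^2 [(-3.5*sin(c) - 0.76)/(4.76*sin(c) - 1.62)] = (44.208976*sin(c)^2 + 15.045912*sin(c) - 88.417952)/(107.850176*sin(c)^3 - 110.115936*sin(c)^2 + 37.476432*sin(c) - 4.251528)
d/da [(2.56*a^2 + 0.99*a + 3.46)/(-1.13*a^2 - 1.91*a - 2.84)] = (-3.7709*a^2 - 6.7212*a + 3.797)/(1.2769*a^4 + 4.3166*a^3 + 10.0665*a^2 + 10.8488*a + 8.0656)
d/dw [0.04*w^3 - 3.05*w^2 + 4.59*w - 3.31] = 0.12*w^2 - 6.1*w + 4.59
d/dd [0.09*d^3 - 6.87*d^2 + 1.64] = d*(0.27*d - 13.74)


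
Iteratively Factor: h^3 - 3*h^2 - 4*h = (h - 4)*(h^2 + h) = h*(h - 4)*(h + 1)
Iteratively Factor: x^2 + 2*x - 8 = (x - 2)*(x + 4)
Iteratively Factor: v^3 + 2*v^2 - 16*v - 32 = (v - 4)*(v^2 + 6*v + 8) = (v - 4)*(v + 4)*(v + 2)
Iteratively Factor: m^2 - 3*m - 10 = (m + 2)*(m - 5)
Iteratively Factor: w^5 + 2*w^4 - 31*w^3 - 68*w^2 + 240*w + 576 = (w - 4)*(w^4 + 6*w^3 - 7*w^2 - 96*w - 144) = (w - 4)*(w + 3)*(w^3 + 3*w^2 - 16*w - 48) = (w - 4)^2*(w + 3)*(w^2 + 7*w + 12) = (w - 4)^2*(w + 3)*(w + 4)*(w + 3)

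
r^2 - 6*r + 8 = (r - 4)*(r - 2)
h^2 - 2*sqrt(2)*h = h*(h - 2*sqrt(2))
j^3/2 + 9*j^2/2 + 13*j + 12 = (j/2 + 1)*(j + 3)*(j + 4)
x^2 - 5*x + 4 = (x - 4)*(x - 1)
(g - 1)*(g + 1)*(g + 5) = g^3 + 5*g^2 - g - 5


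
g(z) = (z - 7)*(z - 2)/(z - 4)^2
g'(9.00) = 0.14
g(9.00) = 0.56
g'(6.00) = 1.75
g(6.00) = -1.00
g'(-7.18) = -0.00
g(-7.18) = 1.04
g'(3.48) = -81.65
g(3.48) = -19.27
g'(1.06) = -0.36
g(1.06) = 0.65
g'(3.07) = -13.76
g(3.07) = -4.86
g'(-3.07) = -0.01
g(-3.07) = 1.02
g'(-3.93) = -0.01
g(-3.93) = 1.03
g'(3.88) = -6875.00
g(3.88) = -407.33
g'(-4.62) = -0.01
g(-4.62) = 1.04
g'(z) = (z - 7)/(z - 4)^2 - 2*(z - 7)*(z - 2)/(z - 4)^3 + (z - 2)/(z - 4)^2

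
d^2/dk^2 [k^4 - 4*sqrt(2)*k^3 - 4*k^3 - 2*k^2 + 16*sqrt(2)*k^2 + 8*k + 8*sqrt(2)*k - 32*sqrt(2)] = 12*k^2 - 24*sqrt(2)*k - 24*k - 4 + 32*sqrt(2)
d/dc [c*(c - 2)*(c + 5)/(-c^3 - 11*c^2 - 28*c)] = 2*(-4*c^2 - 38*c - 97)/(c^4 + 22*c^3 + 177*c^2 + 616*c + 784)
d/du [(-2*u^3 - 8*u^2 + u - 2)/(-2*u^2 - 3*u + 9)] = (4*u^4 + 12*u^3 - 28*u^2 - 152*u + 3)/(4*u^4 + 12*u^3 - 27*u^2 - 54*u + 81)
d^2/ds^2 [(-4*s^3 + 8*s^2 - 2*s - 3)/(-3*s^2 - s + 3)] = 2*(82*s^3 - 171*s^2 + 189*s - 36)/(27*s^6 + 27*s^5 - 72*s^4 - 53*s^3 + 72*s^2 + 27*s - 27)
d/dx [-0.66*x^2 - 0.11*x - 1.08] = -1.32*x - 0.11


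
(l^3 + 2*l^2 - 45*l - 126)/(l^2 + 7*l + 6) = (l^2 - 4*l - 21)/(l + 1)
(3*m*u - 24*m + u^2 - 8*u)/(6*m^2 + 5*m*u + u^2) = (u - 8)/(2*m + u)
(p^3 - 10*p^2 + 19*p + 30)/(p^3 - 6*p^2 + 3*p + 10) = (p - 6)/(p - 2)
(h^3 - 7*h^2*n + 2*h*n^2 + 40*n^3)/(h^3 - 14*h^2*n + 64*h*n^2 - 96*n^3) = (h^2 - 3*h*n - 10*n^2)/(h^2 - 10*h*n + 24*n^2)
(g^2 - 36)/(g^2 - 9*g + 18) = (g + 6)/(g - 3)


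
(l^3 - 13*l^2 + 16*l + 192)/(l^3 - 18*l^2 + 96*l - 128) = (l + 3)/(l - 2)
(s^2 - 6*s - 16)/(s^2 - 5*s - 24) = (s + 2)/(s + 3)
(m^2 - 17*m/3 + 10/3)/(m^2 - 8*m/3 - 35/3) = (3*m - 2)/(3*m + 7)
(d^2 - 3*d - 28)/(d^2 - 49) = (d + 4)/(d + 7)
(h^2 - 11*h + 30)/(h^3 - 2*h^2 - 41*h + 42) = (h^2 - 11*h + 30)/(h^3 - 2*h^2 - 41*h + 42)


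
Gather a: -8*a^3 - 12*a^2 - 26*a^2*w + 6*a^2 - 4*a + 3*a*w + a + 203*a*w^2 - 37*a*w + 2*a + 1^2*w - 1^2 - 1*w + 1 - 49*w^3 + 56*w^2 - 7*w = -8*a^3 + a^2*(-26*w - 6) + a*(203*w^2 - 34*w - 1) - 49*w^3 + 56*w^2 - 7*w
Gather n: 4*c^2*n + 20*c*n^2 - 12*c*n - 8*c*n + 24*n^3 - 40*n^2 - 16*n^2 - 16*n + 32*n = 24*n^3 + n^2*(20*c - 56) + n*(4*c^2 - 20*c + 16)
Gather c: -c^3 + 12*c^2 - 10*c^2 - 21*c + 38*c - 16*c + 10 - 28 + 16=-c^3 + 2*c^2 + c - 2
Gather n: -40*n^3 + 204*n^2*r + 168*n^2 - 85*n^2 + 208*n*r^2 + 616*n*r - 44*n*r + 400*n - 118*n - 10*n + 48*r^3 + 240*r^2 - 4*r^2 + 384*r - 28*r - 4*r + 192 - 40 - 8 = -40*n^3 + n^2*(204*r + 83) + n*(208*r^2 + 572*r + 272) + 48*r^3 + 236*r^2 + 352*r + 144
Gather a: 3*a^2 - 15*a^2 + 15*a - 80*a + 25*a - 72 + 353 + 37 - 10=-12*a^2 - 40*a + 308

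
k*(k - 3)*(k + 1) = k^3 - 2*k^2 - 3*k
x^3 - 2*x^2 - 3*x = x*(x - 3)*(x + 1)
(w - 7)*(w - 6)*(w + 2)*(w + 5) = w^4 - 6*w^3 - 39*w^2 + 164*w + 420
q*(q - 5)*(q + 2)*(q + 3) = q^4 - 19*q^2 - 30*q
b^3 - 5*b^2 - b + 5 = (b - 5)*(b - 1)*(b + 1)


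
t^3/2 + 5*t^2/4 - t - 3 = (t/2 + 1)*(t - 3/2)*(t + 2)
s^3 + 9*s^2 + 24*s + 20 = (s + 2)^2*(s + 5)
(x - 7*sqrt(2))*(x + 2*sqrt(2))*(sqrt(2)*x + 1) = sqrt(2)*x^3 - 9*x^2 - 33*sqrt(2)*x - 28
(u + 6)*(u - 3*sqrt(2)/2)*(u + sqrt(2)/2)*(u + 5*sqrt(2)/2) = u^4 + 3*sqrt(2)*u^3/2 + 6*u^3 - 13*u^2/2 + 9*sqrt(2)*u^2 - 39*u - 15*sqrt(2)*u/4 - 45*sqrt(2)/2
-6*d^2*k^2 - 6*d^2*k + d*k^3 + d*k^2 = k*(-6*d + k)*(d*k + d)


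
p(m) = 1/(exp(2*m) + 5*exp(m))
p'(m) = (-2*exp(2*m) - 5*exp(m))/(exp(2*m) + 5*exp(m))^2 = (-2*exp(m) - 5)*exp(-m)/(exp(m) + 5)^2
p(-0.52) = 0.30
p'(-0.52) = -0.33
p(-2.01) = 1.45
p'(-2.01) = -1.49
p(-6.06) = 85.64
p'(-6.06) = -85.68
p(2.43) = 0.01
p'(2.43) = -0.01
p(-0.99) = 0.50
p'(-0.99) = -0.54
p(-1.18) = 0.61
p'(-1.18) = -0.65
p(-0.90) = 0.45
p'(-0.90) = -0.49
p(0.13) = 0.14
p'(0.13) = -0.17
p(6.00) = 0.00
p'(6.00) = 0.00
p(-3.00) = 3.98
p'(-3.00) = -4.02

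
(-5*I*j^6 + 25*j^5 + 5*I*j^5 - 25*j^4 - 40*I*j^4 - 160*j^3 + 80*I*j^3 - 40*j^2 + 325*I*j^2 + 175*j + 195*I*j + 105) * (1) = -5*I*j^6 + 25*j^5 + 5*I*j^5 - 25*j^4 - 40*I*j^4 - 160*j^3 + 80*I*j^3 - 40*j^2 + 325*I*j^2 + 175*j + 195*I*j + 105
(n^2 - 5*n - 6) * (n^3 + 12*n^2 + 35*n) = n^5 + 7*n^4 - 31*n^3 - 247*n^2 - 210*n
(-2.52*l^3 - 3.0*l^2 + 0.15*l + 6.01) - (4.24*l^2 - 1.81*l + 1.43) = -2.52*l^3 - 7.24*l^2 + 1.96*l + 4.58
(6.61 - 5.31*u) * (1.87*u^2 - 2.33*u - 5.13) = -9.9297*u^3 + 24.733*u^2 + 11.839*u - 33.9093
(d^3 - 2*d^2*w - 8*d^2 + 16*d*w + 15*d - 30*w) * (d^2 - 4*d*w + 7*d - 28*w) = d^5 - 6*d^4*w - d^4 + 8*d^3*w^2 + 6*d^3*w - 41*d^3 - 8*d^2*w^2 + 246*d^2*w + 105*d^2 - 328*d*w^2 - 630*d*w + 840*w^2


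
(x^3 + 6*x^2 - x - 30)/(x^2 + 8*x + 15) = x - 2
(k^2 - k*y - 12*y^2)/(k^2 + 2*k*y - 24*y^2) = (k + 3*y)/(k + 6*y)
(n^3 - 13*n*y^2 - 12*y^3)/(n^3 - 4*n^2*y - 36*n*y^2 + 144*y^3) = (-n^2 - 4*n*y - 3*y^2)/(-n^2 + 36*y^2)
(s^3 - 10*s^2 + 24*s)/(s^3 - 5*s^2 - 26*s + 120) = s/(s + 5)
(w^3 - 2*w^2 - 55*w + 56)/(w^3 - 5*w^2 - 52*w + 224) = (w - 1)/(w - 4)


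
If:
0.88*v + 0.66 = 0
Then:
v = -0.75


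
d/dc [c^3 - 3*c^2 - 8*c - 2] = 3*c^2 - 6*c - 8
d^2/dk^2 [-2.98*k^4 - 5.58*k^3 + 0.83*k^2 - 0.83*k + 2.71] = -35.76*k^2 - 33.48*k + 1.66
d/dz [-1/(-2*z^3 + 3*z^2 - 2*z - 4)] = 2*(-3*z^2 + 3*z - 1)/(2*z^3 - 3*z^2 + 2*z + 4)^2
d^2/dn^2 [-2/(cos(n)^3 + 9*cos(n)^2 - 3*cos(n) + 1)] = 144*((1 - cos(2*n))^3 - 22*(1 - cos(2*n))^2*cos(n) - 74*(1 - cos(2*n))^2 - 40*cos(n) - 64*cos(2*n) + 8*cos(3*n) + 224)/(9*cos(n) - 18*cos(2*n) - cos(3*n) - 22)^3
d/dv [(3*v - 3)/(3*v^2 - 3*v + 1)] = 3*(-3*v^2 + 6*v - 2)/(9*v^4 - 18*v^3 + 15*v^2 - 6*v + 1)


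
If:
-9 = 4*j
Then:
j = -9/4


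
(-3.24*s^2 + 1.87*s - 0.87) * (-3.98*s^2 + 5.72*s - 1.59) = 12.8952*s^4 - 25.9754*s^3 + 19.3106*s^2 - 7.9497*s + 1.3833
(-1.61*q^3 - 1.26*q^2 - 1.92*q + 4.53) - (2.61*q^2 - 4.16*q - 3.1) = -1.61*q^3 - 3.87*q^2 + 2.24*q + 7.63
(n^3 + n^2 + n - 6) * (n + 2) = n^4 + 3*n^3 + 3*n^2 - 4*n - 12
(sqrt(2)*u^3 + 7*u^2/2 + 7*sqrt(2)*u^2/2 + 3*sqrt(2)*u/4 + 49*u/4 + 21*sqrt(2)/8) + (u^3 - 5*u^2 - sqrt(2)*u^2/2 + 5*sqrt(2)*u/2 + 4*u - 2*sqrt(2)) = u^3 + sqrt(2)*u^3 - 3*u^2/2 + 3*sqrt(2)*u^2 + 13*sqrt(2)*u/4 + 65*u/4 + 5*sqrt(2)/8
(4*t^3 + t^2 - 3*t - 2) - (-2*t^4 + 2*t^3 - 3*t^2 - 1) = 2*t^4 + 2*t^3 + 4*t^2 - 3*t - 1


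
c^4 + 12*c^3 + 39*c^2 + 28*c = c*(c + 1)*(c + 4)*(c + 7)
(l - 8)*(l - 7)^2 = l^3 - 22*l^2 + 161*l - 392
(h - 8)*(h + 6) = h^2 - 2*h - 48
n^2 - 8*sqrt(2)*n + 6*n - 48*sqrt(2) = (n + 6)*(n - 8*sqrt(2))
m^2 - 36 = (m - 6)*(m + 6)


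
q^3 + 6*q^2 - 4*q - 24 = (q - 2)*(q + 2)*(q + 6)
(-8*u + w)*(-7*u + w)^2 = -392*u^3 + 161*u^2*w - 22*u*w^2 + w^3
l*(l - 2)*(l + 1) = l^3 - l^2 - 2*l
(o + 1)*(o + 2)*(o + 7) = o^3 + 10*o^2 + 23*o + 14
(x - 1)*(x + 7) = x^2 + 6*x - 7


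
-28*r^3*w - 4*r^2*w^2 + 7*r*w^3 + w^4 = w*(-2*r + w)*(2*r + w)*(7*r + w)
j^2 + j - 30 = (j - 5)*(j + 6)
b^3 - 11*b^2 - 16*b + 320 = (b - 8)^2*(b + 5)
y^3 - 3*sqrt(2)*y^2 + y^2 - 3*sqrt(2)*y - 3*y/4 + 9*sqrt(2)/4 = (y - 1/2)*(y + 3/2)*(y - 3*sqrt(2))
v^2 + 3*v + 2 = (v + 1)*(v + 2)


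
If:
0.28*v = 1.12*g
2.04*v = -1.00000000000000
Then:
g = -0.12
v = -0.49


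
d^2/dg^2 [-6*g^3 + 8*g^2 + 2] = 16 - 36*g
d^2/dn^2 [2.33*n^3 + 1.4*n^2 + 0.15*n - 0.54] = 13.98*n + 2.8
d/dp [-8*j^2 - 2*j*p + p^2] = -2*j + 2*p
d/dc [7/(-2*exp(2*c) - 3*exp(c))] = 7*(4*exp(c) + 3)*exp(-c)/(2*exp(c) + 3)^2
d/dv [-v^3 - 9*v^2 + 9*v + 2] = -3*v^2 - 18*v + 9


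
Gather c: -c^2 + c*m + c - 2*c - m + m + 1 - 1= -c^2 + c*(m - 1)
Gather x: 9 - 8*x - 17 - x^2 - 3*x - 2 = -x^2 - 11*x - 10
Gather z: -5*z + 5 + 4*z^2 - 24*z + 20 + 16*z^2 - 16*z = 20*z^2 - 45*z + 25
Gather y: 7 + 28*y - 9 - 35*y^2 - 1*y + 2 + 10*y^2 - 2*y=-25*y^2 + 25*y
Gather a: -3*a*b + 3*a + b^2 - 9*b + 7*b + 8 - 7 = a*(3 - 3*b) + b^2 - 2*b + 1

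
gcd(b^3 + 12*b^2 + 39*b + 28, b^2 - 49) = b + 7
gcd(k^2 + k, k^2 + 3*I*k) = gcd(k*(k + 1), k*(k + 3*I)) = k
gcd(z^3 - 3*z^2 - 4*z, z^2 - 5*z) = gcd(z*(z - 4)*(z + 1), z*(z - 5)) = z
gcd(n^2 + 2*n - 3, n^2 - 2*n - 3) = 1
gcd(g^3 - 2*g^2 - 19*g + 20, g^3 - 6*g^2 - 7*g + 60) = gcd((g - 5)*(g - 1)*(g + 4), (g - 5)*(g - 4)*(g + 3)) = g - 5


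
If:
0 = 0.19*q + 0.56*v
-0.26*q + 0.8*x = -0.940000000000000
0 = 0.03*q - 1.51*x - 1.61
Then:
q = 0.36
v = -0.12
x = -1.06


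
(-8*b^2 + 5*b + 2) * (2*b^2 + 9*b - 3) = -16*b^4 - 62*b^3 + 73*b^2 + 3*b - 6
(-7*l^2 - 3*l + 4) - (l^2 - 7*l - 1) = -8*l^2 + 4*l + 5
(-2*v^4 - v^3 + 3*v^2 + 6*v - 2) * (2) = -4*v^4 - 2*v^3 + 6*v^2 + 12*v - 4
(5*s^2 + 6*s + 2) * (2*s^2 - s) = 10*s^4 + 7*s^3 - 2*s^2 - 2*s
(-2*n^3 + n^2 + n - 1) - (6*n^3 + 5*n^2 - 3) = -8*n^3 - 4*n^2 + n + 2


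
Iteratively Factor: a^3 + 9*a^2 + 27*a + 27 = (a + 3)*(a^2 + 6*a + 9) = (a + 3)^2*(a + 3)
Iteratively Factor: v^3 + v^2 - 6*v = (v)*(v^2 + v - 6) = v*(v + 3)*(v - 2)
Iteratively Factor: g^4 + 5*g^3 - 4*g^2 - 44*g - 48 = (g + 2)*(g^3 + 3*g^2 - 10*g - 24) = (g + 2)*(g + 4)*(g^2 - g - 6) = (g - 3)*(g + 2)*(g + 4)*(g + 2)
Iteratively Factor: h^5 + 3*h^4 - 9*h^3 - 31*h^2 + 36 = (h + 2)*(h^4 + h^3 - 11*h^2 - 9*h + 18) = (h - 3)*(h + 2)*(h^3 + 4*h^2 + h - 6) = (h - 3)*(h + 2)*(h + 3)*(h^2 + h - 2) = (h - 3)*(h - 1)*(h + 2)*(h + 3)*(h + 2)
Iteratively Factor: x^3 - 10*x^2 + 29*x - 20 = (x - 5)*(x^2 - 5*x + 4) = (x - 5)*(x - 1)*(x - 4)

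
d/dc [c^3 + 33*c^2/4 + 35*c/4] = 3*c^2 + 33*c/2 + 35/4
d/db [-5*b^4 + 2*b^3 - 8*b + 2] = -20*b^3 + 6*b^2 - 8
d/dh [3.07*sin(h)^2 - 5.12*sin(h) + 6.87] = (6.14*sin(h) - 5.12)*cos(h)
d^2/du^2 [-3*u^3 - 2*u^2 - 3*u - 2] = -18*u - 4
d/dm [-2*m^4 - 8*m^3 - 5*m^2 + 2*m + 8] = -8*m^3 - 24*m^2 - 10*m + 2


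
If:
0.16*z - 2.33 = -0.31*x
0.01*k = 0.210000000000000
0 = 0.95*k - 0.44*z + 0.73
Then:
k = 21.00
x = -16.74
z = 47.00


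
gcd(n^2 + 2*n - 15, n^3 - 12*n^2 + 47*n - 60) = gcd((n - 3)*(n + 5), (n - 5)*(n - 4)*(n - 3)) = n - 3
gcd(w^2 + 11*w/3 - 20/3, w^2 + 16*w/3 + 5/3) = w + 5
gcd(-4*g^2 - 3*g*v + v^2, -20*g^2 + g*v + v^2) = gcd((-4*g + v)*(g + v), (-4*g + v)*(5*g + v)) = -4*g + v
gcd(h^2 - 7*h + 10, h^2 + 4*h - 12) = h - 2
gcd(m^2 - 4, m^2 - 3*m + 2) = m - 2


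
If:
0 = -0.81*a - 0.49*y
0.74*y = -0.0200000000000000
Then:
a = 0.02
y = -0.03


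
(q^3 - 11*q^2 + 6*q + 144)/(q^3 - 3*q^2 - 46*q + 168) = (q^2 - 5*q - 24)/(q^2 + 3*q - 28)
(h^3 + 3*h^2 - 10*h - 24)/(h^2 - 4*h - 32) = (h^2 - h - 6)/(h - 8)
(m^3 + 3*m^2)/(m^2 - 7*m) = m*(m + 3)/(m - 7)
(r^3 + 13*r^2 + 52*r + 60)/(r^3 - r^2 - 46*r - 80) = (r + 6)/(r - 8)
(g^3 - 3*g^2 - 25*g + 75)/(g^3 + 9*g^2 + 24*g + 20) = (g^2 - 8*g + 15)/(g^2 + 4*g + 4)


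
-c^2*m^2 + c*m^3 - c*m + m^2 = m*(-c + m)*(c*m + 1)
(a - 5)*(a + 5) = a^2 - 25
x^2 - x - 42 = (x - 7)*(x + 6)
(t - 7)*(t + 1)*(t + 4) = t^3 - 2*t^2 - 31*t - 28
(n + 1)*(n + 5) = n^2 + 6*n + 5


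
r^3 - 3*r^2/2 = r^2*(r - 3/2)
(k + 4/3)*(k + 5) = k^2 + 19*k/3 + 20/3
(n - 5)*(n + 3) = n^2 - 2*n - 15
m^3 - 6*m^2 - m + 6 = (m - 6)*(m - 1)*(m + 1)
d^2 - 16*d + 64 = (d - 8)^2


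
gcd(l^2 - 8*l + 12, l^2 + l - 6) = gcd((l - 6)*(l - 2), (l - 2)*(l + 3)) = l - 2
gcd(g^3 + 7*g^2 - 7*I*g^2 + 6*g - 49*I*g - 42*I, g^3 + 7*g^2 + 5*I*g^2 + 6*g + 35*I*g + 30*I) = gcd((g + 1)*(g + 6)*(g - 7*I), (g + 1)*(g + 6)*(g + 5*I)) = g^2 + 7*g + 6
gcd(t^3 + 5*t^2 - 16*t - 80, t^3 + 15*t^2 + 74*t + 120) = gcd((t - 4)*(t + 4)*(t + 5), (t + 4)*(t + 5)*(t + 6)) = t^2 + 9*t + 20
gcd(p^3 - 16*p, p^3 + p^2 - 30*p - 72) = p + 4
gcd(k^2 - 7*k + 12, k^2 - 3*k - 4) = k - 4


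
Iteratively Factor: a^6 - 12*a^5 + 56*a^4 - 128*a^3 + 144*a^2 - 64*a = (a - 4)*(a^5 - 8*a^4 + 24*a^3 - 32*a^2 + 16*a) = (a - 4)*(a - 2)*(a^4 - 6*a^3 + 12*a^2 - 8*a) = (a - 4)*(a - 2)^2*(a^3 - 4*a^2 + 4*a) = (a - 4)*(a - 2)^3*(a^2 - 2*a) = a*(a - 4)*(a - 2)^3*(a - 2)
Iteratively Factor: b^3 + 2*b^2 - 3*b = (b - 1)*(b^2 + 3*b) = b*(b - 1)*(b + 3)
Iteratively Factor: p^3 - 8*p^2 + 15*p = (p - 3)*(p^2 - 5*p) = (p - 5)*(p - 3)*(p)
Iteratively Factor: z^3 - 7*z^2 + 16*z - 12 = (z - 2)*(z^2 - 5*z + 6) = (z - 3)*(z - 2)*(z - 2)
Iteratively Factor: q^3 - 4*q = (q)*(q^2 - 4) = q*(q + 2)*(q - 2)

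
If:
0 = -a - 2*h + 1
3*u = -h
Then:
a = 6*u + 1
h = -3*u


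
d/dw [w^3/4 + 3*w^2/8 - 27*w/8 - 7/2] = 3*w^2/4 + 3*w/4 - 27/8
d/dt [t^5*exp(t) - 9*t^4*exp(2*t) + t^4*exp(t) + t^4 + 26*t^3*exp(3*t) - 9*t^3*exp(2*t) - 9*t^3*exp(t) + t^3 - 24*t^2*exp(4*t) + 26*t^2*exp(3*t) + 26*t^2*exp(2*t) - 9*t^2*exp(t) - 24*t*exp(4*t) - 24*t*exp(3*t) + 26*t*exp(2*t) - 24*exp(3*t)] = t^5*exp(t) - 18*t^4*exp(2*t) + 6*t^4*exp(t) + 78*t^3*exp(3*t) - 54*t^3*exp(2*t) - 5*t^3*exp(t) + 4*t^3 - 96*t^2*exp(4*t) + 156*t^2*exp(3*t) + 25*t^2*exp(2*t) - 36*t^2*exp(t) + 3*t^2 - 144*t*exp(4*t) - 20*t*exp(3*t) + 104*t*exp(2*t) - 18*t*exp(t) - 24*exp(4*t) - 96*exp(3*t) + 26*exp(2*t)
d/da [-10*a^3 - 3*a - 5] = -30*a^2 - 3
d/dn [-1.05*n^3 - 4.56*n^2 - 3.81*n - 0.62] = -3.15*n^2 - 9.12*n - 3.81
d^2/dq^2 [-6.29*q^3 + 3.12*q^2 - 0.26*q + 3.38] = 6.24 - 37.74*q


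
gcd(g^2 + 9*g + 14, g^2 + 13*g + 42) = g + 7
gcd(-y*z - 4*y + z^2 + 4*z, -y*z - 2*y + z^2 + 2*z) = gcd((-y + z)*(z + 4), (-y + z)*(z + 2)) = y - z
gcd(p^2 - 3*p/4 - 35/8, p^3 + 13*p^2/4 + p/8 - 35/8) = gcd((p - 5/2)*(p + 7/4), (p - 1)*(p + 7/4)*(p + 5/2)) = p + 7/4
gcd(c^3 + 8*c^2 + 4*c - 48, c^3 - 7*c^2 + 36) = 1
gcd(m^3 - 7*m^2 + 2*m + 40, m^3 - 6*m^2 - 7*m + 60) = m^2 - 9*m + 20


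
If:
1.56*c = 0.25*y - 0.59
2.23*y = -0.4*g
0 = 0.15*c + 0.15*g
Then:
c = -0.39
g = 0.39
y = -0.07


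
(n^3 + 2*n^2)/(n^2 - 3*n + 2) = n^2*(n + 2)/(n^2 - 3*n + 2)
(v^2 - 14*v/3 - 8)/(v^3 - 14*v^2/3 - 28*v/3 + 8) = (3*v + 4)/(3*v^2 + 4*v - 4)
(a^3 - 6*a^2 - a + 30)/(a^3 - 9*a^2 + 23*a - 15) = (a + 2)/(a - 1)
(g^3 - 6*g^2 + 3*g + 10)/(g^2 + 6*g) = (g^3 - 6*g^2 + 3*g + 10)/(g*(g + 6))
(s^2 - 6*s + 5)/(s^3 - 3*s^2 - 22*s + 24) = (s - 5)/(s^2 - 2*s - 24)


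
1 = 1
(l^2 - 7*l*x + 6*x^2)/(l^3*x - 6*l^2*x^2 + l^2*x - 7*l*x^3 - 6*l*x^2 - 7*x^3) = (-l^2 + 7*l*x - 6*x^2)/(x*(-l^3 + 6*l^2*x - l^2 + 7*l*x^2 + 6*l*x + 7*x^2))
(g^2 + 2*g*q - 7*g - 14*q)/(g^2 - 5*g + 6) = (g^2 + 2*g*q - 7*g - 14*q)/(g^2 - 5*g + 6)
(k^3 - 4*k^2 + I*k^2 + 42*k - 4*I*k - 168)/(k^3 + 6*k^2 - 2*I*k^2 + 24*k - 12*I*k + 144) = (k^2 + k*(-4 + 7*I) - 28*I)/(k^2 + k*(6 + 4*I) + 24*I)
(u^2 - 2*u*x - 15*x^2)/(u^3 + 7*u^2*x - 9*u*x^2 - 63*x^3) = (-u + 5*x)/(-u^2 - 4*u*x + 21*x^2)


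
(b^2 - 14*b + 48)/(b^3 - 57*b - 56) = (b - 6)/(b^2 + 8*b + 7)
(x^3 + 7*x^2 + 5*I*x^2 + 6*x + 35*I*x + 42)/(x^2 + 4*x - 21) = (x^2 + 5*I*x + 6)/(x - 3)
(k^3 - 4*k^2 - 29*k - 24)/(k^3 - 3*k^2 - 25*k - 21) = (k - 8)/(k - 7)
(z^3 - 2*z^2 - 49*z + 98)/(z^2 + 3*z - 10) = (z^2 - 49)/(z + 5)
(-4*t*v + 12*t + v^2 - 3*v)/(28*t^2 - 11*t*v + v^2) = (3 - v)/(7*t - v)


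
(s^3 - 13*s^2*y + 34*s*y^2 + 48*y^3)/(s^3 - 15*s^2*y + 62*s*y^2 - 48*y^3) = (-s - y)/(-s + y)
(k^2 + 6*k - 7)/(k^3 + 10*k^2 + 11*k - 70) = (k - 1)/(k^2 + 3*k - 10)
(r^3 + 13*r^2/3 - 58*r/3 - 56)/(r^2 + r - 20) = (r^2 + 25*r/3 + 14)/(r + 5)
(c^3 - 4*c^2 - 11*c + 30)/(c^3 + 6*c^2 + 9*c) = (c^2 - 7*c + 10)/(c*(c + 3))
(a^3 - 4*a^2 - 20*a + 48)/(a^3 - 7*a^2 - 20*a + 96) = (a^2 - 8*a + 12)/(a^2 - 11*a + 24)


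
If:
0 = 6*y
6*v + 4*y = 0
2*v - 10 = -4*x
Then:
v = 0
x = 5/2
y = 0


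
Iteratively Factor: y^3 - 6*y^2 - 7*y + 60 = (y - 4)*(y^2 - 2*y - 15) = (y - 5)*(y - 4)*(y + 3)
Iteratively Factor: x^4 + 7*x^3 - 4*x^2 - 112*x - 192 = (x + 4)*(x^3 + 3*x^2 - 16*x - 48) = (x - 4)*(x + 4)*(x^2 + 7*x + 12) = (x - 4)*(x + 4)^2*(x + 3)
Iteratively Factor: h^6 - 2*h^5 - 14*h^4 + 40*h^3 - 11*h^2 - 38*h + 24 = (h - 1)*(h^5 - h^4 - 15*h^3 + 25*h^2 + 14*h - 24) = (h - 2)*(h - 1)*(h^4 + h^3 - 13*h^2 - h + 12) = (h - 2)*(h - 1)*(h + 1)*(h^3 - 13*h + 12) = (h - 2)*(h - 1)*(h + 1)*(h + 4)*(h^2 - 4*h + 3) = (h - 3)*(h - 2)*(h - 1)*(h + 1)*(h + 4)*(h - 1)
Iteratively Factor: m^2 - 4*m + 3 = (m - 1)*(m - 3)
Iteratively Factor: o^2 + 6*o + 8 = (o + 2)*(o + 4)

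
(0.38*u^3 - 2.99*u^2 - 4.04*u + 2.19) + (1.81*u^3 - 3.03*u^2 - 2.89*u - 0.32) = 2.19*u^3 - 6.02*u^2 - 6.93*u + 1.87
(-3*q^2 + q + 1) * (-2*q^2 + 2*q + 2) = 6*q^4 - 8*q^3 - 6*q^2 + 4*q + 2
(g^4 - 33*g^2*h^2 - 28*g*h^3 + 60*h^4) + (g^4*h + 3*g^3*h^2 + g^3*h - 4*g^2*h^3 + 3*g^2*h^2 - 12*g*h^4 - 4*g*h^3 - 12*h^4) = g^4*h + g^4 + 3*g^3*h^2 + g^3*h - 4*g^2*h^3 - 30*g^2*h^2 - 12*g*h^4 - 32*g*h^3 + 48*h^4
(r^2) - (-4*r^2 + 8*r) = 5*r^2 - 8*r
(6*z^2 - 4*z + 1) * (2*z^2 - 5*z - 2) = 12*z^4 - 38*z^3 + 10*z^2 + 3*z - 2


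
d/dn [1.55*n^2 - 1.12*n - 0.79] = 3.1*n - 1.12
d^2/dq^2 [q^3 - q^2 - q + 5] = 6*q - 2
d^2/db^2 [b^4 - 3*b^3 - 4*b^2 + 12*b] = 12*b^2 - 18*b - 8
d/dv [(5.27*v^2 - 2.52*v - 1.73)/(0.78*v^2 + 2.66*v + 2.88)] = (15.9838*v^2 + 33.054*v - 2.6558)/(0.6084*v^4 + 4.1496*v^3 + 11.5684*v^2 + 15.3216*v + 8.2944)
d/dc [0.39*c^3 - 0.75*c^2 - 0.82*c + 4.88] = 1.17*c^2 - 1.5*c - 0.82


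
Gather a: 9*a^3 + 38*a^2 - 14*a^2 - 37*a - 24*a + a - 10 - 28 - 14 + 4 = 9*a^3 + 24*a^2 - 60*a - 48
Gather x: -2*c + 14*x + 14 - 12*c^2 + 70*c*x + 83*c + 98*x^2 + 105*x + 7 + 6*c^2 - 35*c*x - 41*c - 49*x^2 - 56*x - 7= -6*c^2 + 40*c + 49*x^2 + x*(35*c + 63) + 14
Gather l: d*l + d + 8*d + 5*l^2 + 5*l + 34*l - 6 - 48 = 9*d + 5*l^2 + l*(d + 39) - 54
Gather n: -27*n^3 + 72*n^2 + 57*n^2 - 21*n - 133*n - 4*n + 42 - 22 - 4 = -27*n^3 + 129*n^2 - 158*n + 16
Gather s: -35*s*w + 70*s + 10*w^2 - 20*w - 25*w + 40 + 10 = s*(70 - 35*w) + 10*w^2 - 45*w + 50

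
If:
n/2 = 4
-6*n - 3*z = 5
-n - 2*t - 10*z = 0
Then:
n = 8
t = 253/3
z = -53/3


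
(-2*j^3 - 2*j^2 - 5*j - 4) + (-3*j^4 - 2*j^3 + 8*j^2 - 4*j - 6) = -3*j^4 - 4*j^3 + 6*j^2 - 9*j - 10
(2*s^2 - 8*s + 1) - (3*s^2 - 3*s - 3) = -s^2 - 5*s + 4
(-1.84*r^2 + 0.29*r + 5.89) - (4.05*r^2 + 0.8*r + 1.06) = -5.89*r^2 - 0.51*r + 4.83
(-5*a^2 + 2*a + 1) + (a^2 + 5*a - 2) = -4*a^2 + 7*a - 1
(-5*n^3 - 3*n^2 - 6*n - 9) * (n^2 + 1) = -5*n^5 - 3*n^4 - 11*n^3 - 12*n^2 - 6*n - 9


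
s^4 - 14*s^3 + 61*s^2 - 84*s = s*(s - 7)*(s - 4)*(s - 3)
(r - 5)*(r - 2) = r^2 - 7*r + 10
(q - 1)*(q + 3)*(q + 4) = q^3 + 6*q^2 + 5*q - 12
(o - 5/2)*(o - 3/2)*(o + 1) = o^3 - 3*o^2 - o/4 + 15/4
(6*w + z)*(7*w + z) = 42*w^2 + 13*w*z + z^2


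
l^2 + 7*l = l*(l + 7)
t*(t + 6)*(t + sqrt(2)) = t^3 + sqrt(2)*t^2 + 6*t^2 + 6*sqrt(2)*t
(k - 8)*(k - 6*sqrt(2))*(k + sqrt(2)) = k^3 - 8*k^2 - 5*sqrt(2)*k^2 - 12*k + 40*sqrt(2)*k + 96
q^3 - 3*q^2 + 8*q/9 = q*(q - 8/3)*(q - 1/3)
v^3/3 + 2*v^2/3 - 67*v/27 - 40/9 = (v/3 + 1)*(v - 8/3)*(v + 5/3)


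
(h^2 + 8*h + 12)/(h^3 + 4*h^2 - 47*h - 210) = (h + 2)/(h^2 - 2*h - 35)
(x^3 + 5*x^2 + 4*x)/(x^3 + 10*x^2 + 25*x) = (x^2 + 5*x + 4)/(x^2 + 10*x + 25)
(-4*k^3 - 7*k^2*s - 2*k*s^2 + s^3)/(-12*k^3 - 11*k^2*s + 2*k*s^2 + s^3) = (-4*k^2 - 3*k*s + s^2)/(-12*k^2 + k*s + s^2)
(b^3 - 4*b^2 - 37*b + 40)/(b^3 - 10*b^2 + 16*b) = (b^2 + 4*b - 5)/(b*(b - 2))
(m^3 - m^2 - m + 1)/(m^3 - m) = (m - 1)/m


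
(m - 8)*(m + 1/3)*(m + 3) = m^3 - 14*m^2/3 - 77*m/3 - 8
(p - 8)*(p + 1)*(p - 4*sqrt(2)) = p^3 - 7*p^2 - 4*sqrt(2)*p^2 - 8*p + 28*sqrt(2)*p + 32*sqrt(2)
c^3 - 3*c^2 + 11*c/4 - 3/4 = (c - 3/2)*(c - 1)*(c - 1/2)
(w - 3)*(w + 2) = w^2 - w - 6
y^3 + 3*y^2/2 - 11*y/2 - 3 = (y - 2)*(y + 1/2)*(y + 3)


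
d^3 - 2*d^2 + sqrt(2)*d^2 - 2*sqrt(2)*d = d*(d - 2)*(d + sqrt(2))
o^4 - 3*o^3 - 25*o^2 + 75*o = o*(o - 5)*(o - 3)*(o + 5)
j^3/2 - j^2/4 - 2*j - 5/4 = (j/2 + 1/2)*(j - 5/2)*(j + 1)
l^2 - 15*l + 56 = (l - 8)*(l - 7)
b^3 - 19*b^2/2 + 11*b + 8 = (b - 8)*(b - 2)*(b + 1/2)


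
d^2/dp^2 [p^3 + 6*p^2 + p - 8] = 6*p + 12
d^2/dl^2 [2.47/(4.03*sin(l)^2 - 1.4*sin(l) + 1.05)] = (-160.460092*sin(l)^4 + 41.80722*sin(l)^3 + 277.656158*sin(l)^2 - 87.24534*sin(l) - 11.22121)/(4.03*sin(l)^2 - 1.4*sin(l) + 1.05)^3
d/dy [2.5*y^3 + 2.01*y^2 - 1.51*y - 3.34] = 7.5*y^2 + 4.02*y - 1.51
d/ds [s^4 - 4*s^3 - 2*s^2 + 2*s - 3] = 4*s^3 - 12*s^2 - 4*s + 2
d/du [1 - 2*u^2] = -4*u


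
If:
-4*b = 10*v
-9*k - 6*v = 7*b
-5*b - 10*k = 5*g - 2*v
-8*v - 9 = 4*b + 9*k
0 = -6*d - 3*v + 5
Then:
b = 45/19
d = 149/114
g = -31/95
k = -23/19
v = -18/19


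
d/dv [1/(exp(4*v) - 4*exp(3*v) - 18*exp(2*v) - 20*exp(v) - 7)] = 4*(5 - exp(v))*exp(v)/(exp(6*v) - 10*exp(5*v) - exp(4*v) + 116*exp(3*v) + 239*exp(2*v) + 182*exp(v) + 49)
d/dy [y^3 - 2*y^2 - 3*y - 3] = 3*y^2 - 4*y - 3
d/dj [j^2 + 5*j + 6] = 2*j + 5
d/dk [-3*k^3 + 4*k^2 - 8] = k*(8 - 9*k)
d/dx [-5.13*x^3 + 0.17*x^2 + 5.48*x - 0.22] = -15.39*x^2 + 0.34*x + 5.48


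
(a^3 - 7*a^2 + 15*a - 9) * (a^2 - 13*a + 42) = a^5 - 20*a^4 + 148*a^3 - 498*a^2 + 747*a - 378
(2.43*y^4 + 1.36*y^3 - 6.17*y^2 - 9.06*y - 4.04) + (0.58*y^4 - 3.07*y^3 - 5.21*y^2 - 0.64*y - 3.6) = 3.01*y^4 - 1.71*y^3 - 11.38*y^2 - 9.7*y - 7.64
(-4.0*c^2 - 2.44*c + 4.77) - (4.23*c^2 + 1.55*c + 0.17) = -8.23*c^2 - 3.99*c + 4.6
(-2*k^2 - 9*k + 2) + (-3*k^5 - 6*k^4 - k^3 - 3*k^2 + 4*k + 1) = -3*k^5 - 6*k^4 - k^3 - 5*k^2 - 5*k + 3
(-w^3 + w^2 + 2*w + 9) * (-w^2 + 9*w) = w^5 - 10*w^4 + 7*w^3 + 9*w^2 + 81*w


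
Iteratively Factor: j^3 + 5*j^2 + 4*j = (j + 1)*(j^2 + 4*j) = j*(j + 1)*(j + 4)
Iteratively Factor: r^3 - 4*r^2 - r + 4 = (r + 1)*(r^2 - 5*r + 4) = (r - 4)*(r + 1)*(r - 1)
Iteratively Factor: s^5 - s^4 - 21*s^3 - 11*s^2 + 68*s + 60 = (s - 5)*(s^4 + 4*s^3 - s^2 - 16*s - 12) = (s - 5)*(s + 2)*(s^3 + 2*s^2 - 5*s - 6) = (s - 5)*(s + 2)*(s + 3)*(s^2 - s - 2) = (s - 5)*(s - 2)*(s + 2)*(s + 3)*(s + 1)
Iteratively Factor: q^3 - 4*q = (q - 2)*(q^2 + 2*q) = q*(q - 2)*(q + 2)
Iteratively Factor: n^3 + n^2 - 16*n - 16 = (n + 1)*(n^2 - 16) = (n - 4)*(n + 1)*(n + 4)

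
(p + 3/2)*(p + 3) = p^2 + 9*p/2 + 9/2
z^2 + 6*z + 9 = (z + 3)^2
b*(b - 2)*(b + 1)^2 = b^4 - 3*b^2 - 2*b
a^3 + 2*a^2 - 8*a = a*(a - 2)*(a + 4)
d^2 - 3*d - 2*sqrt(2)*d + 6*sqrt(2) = (d - 3)*(d - 2*sqrt(2))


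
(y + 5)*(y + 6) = y^2 + 11*y + 30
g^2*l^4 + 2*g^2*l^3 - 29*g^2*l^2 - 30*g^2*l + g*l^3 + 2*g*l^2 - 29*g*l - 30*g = (l - 5)*(l + 6)*(g*l + 1)*(g*l + g)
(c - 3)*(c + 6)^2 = c^3 + 9*c^2 - 108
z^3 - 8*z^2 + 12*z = z*(z - 6)*(z - 2)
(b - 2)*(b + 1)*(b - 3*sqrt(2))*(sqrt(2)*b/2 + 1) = sqrt(2)*b^4/2 - 2*b^3 - sqrt(2)*b^3/2 - 4*sqrt(2)*b^2 + 2*b^2 + 4*b + 3*sqrt(2)*b + 6*sqrt(2)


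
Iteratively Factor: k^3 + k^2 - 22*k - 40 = (k - 5)*(k^2 + 6*k + 8) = (k - 5)*(k + 4)*(k + 2)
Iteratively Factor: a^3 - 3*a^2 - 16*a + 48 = (a - 3)*(a^2 - 16) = (a - 4)*(a - 3)*(a + 4)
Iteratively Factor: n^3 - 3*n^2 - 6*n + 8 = (n - 4)*(n^2 + n - 2) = (n - 4)*(n + 2)*(n - 1)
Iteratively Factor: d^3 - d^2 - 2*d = (d + 1)*(d^2 - 2*d) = (d - 2)*(d + 1)*(d)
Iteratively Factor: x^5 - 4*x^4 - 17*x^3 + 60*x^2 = (x + 4)*(x^4 - 8*x^3 + 15*x^2) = (x - 5)*(x + 4)*(x^3 - 3*x^2) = x*(x - 5)*(x + 4)*(x^2 - 3*x) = x*(x - 5)*(x - 3)*(x + 4)*(x)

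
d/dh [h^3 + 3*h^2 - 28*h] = 3*h^2 + 6*h - 28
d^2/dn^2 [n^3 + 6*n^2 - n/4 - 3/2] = 6*n + 12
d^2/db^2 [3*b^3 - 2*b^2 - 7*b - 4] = 18*b - 4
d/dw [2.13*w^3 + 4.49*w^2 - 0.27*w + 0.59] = 6.39*w^2 + 8.98*w - 0.27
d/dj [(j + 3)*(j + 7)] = 2*j + 10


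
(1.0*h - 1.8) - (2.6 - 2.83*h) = 3.83*h - 4.4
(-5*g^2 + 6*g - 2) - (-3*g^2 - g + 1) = -2*g^2 + 7*g - 3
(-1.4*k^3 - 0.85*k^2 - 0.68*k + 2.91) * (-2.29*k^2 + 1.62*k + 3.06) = 3.206*k^5 - 0.3215*k^4 - 4.1038*k^3 - 10.3665*k^2 + 2.6334*k + 8.9046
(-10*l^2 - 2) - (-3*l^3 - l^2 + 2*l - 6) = 3*l^3 - 9*l^2 - 2*l + 4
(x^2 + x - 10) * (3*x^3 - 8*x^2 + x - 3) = 3*x^5 - 5*x^4 - 37*x^3 + 78*x^2 - 13*x + 30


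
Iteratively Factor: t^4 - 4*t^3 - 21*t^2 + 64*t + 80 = (t - 5)*(t^3 + t^2 - 16*t - 16) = (t - 5)*(t + 1)*(t^2 - 16) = (t - 5)*(t - 4)*(t + 1)*(t + 4)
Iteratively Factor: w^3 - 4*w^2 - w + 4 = (w + 1)*(w^2 - 5*w + 4) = (w - 4)*(w + 1)*(w - 1)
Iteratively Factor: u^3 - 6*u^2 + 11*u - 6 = (u - 3)*(u^2 - 3*u + 2) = (u - 3)*(u - 2)*(u - 1)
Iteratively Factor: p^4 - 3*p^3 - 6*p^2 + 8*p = (p - 4)*(p^3 + p^2 - 2*p) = p*(p - 4)*(p^2 + p - 2) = p*(p - 4)*(p - 1)*(p + 2)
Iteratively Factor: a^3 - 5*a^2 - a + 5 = (a - 1)*(a^2 - 4*a - 5) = (a - 5)*(a - 1)*(a + 1)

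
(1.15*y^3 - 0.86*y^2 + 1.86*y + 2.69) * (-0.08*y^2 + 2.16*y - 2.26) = -0.092*y^5 + 2.5528*y^4 - 4.6054*y^3 + 5.746*y^2 + 1.6068*y - 6.0794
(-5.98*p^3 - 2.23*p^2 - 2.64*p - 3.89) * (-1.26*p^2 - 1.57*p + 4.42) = 7.5348*p^5 + 12.1984*p^4 - 19.6041*p^3 - 0.8104*p^2 - 5.5615*p - 17.1938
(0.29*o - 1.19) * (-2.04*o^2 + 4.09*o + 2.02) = -0.5916*o^3 + 3.6137*o^2 - 4.2813*o - 2.4038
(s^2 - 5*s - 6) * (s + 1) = s^3 - 4*s^2 - 11*s - 6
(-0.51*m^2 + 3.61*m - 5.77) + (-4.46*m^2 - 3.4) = -4.97*m^2 + 3.61*m - 9.17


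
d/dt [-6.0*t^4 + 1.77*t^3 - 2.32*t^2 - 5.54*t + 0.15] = -24.0*t^3 + 5.31*t^2 - 4.64*t - 5.54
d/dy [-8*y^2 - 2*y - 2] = -16*y - 2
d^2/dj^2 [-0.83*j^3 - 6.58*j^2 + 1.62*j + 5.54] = -4.98*j - 13.16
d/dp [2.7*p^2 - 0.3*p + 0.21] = 5.4*p - 0.3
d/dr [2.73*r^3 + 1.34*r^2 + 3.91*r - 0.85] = 8.19*r^2 + 2.68*r + 3.91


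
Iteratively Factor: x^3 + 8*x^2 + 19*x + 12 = (x + 3)*(x^2 + 5*x + 4) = (x + 1)*(x + 3)*(x + 4)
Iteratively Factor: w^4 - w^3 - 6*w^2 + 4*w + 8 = (w - 2)*(w^3 + w^2 - 4*w - 4) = (w - 2)*(w + 1)*(w^2 - 4) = (w - 2)^2*(w + 1)*(w + 2)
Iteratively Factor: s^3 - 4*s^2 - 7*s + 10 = (s - 5)*(s^2 + s - 2) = (s - 5)*(s - 1)*(s + 2)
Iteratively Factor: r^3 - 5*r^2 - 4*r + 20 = (r - 2)*(r^2 - 3*r - 10) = (r - 5)*(r - 2)*(r + 2)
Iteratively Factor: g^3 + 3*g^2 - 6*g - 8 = (g + 4)*(g^2 - g - 2) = (g - 2)*(g + 4)*(g + 1)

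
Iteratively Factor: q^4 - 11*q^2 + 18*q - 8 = (q - 1)*(q^3 + q^2 - 10*q + 8) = (q - 1)*(q + 4)*(q^2 - 3*q + 2) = (q - 1)^2*(q + 4)*(q - 2)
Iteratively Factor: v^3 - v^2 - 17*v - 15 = (v + 3)*(v^2 - 4*v - 5) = (v - 5)*(v + 3)*(v + 1)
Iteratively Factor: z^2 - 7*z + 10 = (z - 5)*(z - 2)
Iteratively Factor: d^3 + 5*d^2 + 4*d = (d + 4)*(d^2 + d) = d*(d + 4)*(d + 1)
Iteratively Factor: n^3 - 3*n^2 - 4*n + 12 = (n - 3)*(n^2 - 4) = (n - 3)*(n - 2)*(n + 2)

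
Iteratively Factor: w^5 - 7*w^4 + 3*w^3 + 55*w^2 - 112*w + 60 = (w - 1)*(w^4 - 6*w^3 - 3*w^2 + 52*w - 60) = (w - 1)*(w + 3)*(w^3 - 9*w^2 + 24*w - 20) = (w - 5)*(w - 1)*(w + 3)*(w^2 - 4*w + 4) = (w - 5)*(w - 2)*(w - 1)*(w + 3)*(w - 2)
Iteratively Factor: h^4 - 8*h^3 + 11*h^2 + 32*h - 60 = (h - 3)*(h^3 - 5*h^2 - 4*h + 20) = (h - 3)*(h + 2)*(h^2 - 7*h + 10) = (h - 5)*(h - 3)*(h + 2)*(h - 2)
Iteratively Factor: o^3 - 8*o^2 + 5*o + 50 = (o + 2)*(o^2 - 10*o + 25) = (o - 5)*(o + 2)*(o - 5)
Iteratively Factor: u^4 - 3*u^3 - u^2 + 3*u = (u - 3)*(u^3 - u) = u*(u - 3)*(u^2 - 1) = u*(u - 3)*(u + 1)*(u - 1)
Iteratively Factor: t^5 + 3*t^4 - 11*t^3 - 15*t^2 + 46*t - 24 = (t + 3)*(t^4 - 11*t^2 + 18*t - 8) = (t - 2)*(t + 3)*(t^3 + 2*t^2 - 7*t + 4) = (t - 2)*(t - 1)*(t + 3)*(t^2 + 3*t - 4) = (t - 2)*(t - 1)*(t + 3)*(t + 4)*(t - 1)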